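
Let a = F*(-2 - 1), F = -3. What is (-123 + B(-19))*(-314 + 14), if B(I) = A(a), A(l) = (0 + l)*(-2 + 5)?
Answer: 28800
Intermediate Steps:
a = 9 (a = -3*(-2 - 1) = -3*(-3) = 9)
A(l) = 3*l (A(l) = l*3 = 3*l)
B(I) = 27 (B(I) = 3*9 = 27)
(-123 + B(-19))*(-314 + 14) = (-123 + 27)*(-314 + 14) = -96*(-300) = 28800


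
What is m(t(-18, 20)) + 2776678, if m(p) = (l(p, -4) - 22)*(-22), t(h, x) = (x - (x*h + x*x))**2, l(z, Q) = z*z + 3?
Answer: -742904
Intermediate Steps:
l(z, Q) = 3 + z**2 (l(z, Q) = z**2 + 3 = 3 + z**2)
t(h, x) = (x - x**2 - h*x)**2 (t(h, x) = (x - (h*x + x**2))**2 = (x - (x**2 + h*x))**2 = (x + (-x**2 - h*x))**2 = (x - x**2 - h*x)**2)
m(p) = 418 - 22*p**2 (m(p) = ((3 + p**2) - 22)*(-22) = (-19 + p**2)*(-22) = 418 - 22*p**2)
m(t(-18, 20)) + 2776678 = (418 - 22*160000*(-1 - 18 + 20)**4) + 2776678 = (418 - 22*(400*1**2)**2) + 2776678 = (418 - 22*(400*1)**2) + 2776678 = (418 - 22*400**2) + 2776678 = (418 - 22*160000) + 2776678 = (418 - 3520000) + 2776678 = -3519582 + 2776678 = -742904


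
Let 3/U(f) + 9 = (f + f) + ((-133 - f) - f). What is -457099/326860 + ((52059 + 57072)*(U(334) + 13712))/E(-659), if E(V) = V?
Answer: -34727111605927441/15293452540 ≈ -2.2707e+6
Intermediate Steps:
U(f) = -3/142 (U(f) = 3/(-9 + ((f + f) + ((-133 - f) - f))) = 3/(-9 + (2*f + (-133 - 2*f))) = 3/(-9 - 133) = 3/(-142) = 3*(-1/142) = -3/142)
-457099/326860 + ((52059 + 57072)*(U(334) + 13712))/E(-659) = -457099/326860 + ((52059 + 57072)*(-3/142 + 13712))/(-659) = -457099*1/326860 + (109131*(1947101/142))*(-1/659) = -457099/326860 + (212489079231/142)*(-1/659) = -457099/326860 - 212489079231/93578 = -34727111605927441/15293452540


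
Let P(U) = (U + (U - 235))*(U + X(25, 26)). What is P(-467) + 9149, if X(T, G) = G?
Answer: 524678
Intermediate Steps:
P(U) = (-235 + 2*U)*(26 + U) (P(U) = (U + (U - 235))*(U + 26) = (U + (-235 + U))*(26 + U) = (-235 + 2*U)*(26 + U))
P(-467) + 9149 = (-6110 - 183*(-467) + 2*(-467)²) + 9149 = (-6110 + 85461 + 2*218089) + 9149 = (-6110 + 85461 + 436178) + 9149 = 515529 + 9149 = 524678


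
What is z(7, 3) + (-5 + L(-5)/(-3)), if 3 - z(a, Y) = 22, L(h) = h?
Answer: -67/3 ≈ -22.333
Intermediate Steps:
z(a, Y) = -19 (z(a, Y) = 3 - 1*22 = 3 - 22 = -19)
z(7, 3) + (-5 + L(-5)/(-3)) = -19 + (-5 - 5/(-3)) = -19 + (-5 - 5*(-⅓)) = -19 + (-5 + 5/3) = -19 - 10/3 = -67/3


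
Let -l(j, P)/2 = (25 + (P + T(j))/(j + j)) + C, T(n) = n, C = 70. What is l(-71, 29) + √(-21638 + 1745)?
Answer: -13532/71 + I*√19893 ≈ -190.59 + 141.04*I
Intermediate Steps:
l(j, P) = -190 - (P + j)/j (l(j, P) = -2*((25 + (P + j)/(j + j)) + 70) = -2*((25 + (P + j)/((2*j))) + 70) = -2*((25 + (P + j)*(1/(2*j))) + 70) = -2*((25 + (P + j)/(2*j)) + 70) = -2*(95 + (P + j)/(2*j)) = -190 - (P + j)/j)
l(-71, 29) + √(-21638 + 1745) = (-191 - 1*29/(-71)) + √(-21638 + 1745) = (-191 - 1*29*(-1/71)) + √(-19893) = (-191 + 29/71) + I*√19893 = -13532/71 + I*√19893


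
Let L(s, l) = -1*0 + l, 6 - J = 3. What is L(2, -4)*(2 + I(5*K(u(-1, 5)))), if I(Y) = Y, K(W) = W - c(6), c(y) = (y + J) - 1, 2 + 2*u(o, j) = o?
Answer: 182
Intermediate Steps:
J = 3 (J = 6 - 1*3 = 6 - 3 = 3)
u(o, j) = -1 + o/2
L(s, l) = l (L(s, l) = 0 + l = l)
c(y) = 2 + y (c(y) = (y + 3) - 1 = (3 + y) - 1 = 2 + y)
K(W) = -8 + W (K(W) = W - (2 + 6) = W - 1*8 = W - 8 = -8 + W)
L(2, -4)*(2 + I(5*K(u(-1, 5)))) = -4*(2 + 5*(-8 + (-1 + (½)*(-1)))) = -4*(2 + 5*(-8 + (-1 - ½))) = -4*(2 + 5*(-8 - 3/2)) = -4*(2 + 5*(-19/2)) = -4*(2 - 95/2) = -4*(-91/2) = 182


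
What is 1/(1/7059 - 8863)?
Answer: -7059/62563916 ≈ -0.00011283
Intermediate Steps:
1/(1/7059 - 8863) = 1/(-62563916/7059) = -7059/62563916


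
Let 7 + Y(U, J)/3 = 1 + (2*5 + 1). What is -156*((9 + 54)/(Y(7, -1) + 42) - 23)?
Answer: 64896/19 ≈ 3415.6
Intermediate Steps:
Y(U, J) = 15 (Y(U, J) = -21 + 3*(1 + (2*5 + 1)) = -21 + 3*(1 + (10 + 1)) = -21 + 3*(1 + 11) = -21 + 3*12 = -21 + 36 = 15)
-156*((9 + 54)/(Y(7, -1) + 42) - 23) = -156*((9 + 54)/(15 + 42) - 23) = -156*(63/57 - 23) = -156*(63*(1/57) - 23) = -156*(21/19 - 23) = -156*(-416/19) = 64896/19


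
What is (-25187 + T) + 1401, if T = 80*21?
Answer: -22106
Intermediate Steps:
T = 1680
(-25187 + T) + 1401 = (-25187 + 1680) + 1401 = -23507 + 1401 = -22106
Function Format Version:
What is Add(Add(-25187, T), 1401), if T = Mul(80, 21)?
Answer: -22106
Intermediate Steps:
T = 1680
Add(Add(-25187, T), 1401) = Add(Add(-25187, 1680), 1401) = Add(-23507, 1401) = -22106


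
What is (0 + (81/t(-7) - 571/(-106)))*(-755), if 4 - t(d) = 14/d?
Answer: -755755/53 ≈ -14260.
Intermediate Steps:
t(d) = 4 - 14/d
(0 + (81/t(-7) - 571/(-106)))*(-755) = (0 + (81/(4 - 14/(-7)) - 571/(-106)))*(-755) = (0 + (81/(4 - 14*(-1/7)) - 571*(-1/106)))*(-755) = (0 + (81/(4 + 2) + 571/106))*(-755) = (0 + (81/6 + 571/106))*(-755) = (0 + (81*(1/6) + 571/106))*(-755) = (0 + (27/2 + 571/106))*(-755) = (0 + 1001/53)*(-755) = (1001/53)*(-755) = -755755/53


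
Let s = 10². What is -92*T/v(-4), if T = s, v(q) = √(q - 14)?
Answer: 4600*I*√2/3 ≈ 2168.5*I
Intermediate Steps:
s = 100
v(q) = √(-14 + q)
T = 100
-92*T/v(-4) = -9200/(√(-14 - 4)) = -9200/(√(-18)) = -9200/(3*I*√2) = -9200*(-I*√2/6) = -(-4600)*I*√2/3 = 4600*I*√2/3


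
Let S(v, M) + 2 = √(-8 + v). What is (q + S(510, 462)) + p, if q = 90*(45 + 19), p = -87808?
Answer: -82050 + √502 ≈ -82028.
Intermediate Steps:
S(v, M) = -2 + √(-8 + v)
q = 5760 (q = 90*64 = 5760)
(q + S(510, 462)) + p = (5760 + (-2 + √(-8 + 510))) - 87808 = (5760 + (-2 + √502)) - 87808 = (5758 + √502) - 87808 = -82050 + √502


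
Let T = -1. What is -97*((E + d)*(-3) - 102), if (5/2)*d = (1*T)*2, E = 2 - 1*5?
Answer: 43941/5 ≈ 8788.2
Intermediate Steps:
E = -3 (E = 2 - 5 = -3)
d = -⅘ (d = 2*((1*(-1))*2)/5 = 2*(-1*2)/5 = (⅖)*(-2) = -⅘ ≈ -0.80000)
-97*((E + d)*(-3) - 102) = -97*((-3 - ⅘)*(-3) - 102) = -97*(-19/5*(-3) - 102) = -97*(57/5 - 102) = -97*(-453/5) = 43941/5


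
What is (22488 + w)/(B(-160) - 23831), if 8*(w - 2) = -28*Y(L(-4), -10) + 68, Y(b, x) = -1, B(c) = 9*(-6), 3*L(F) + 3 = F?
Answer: -22502/23885 ≈ -0.94210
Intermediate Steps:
L(F) = -1 + F/3
B(c) = -54
w = 14 (w = 2 + (-28*(-1) + 68)/8 = 2 + (28 + 68)/8 = 2 + (1/8)*96 = 2 + 12 = 14)
(22488 + w)/(B(-160) - 23831) = (22488 + 14)/(-54 - 23831) = 22502/(-23885) = 22502*(-1/23885) = -22502/23885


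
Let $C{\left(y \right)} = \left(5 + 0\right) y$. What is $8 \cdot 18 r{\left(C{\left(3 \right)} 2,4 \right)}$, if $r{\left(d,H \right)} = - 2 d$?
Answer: $-8640$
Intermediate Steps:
$C{\left(y \right)} = 5 y$
$8 \cdot 18 r{\left(C{\left(3 \right)} 2,4 \right)} = 8 \cdot 18 \left(- 2 \cdot 5 \cdot 3 \cdot 2\right) = 144 \left(- 2 \cdot 15 \cdot 2\right) = 144 \left(\left(-2\right) 30\right) = 144 \left(-60\right) = -8640$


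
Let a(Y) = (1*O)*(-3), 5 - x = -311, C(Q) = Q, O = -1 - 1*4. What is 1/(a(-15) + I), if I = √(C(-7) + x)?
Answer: -5/28 + √309/84 ≈ 0.030695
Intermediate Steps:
O = -5 (O = -1 - 4 = -5)
x = 316 (x = 5 - 1*(-311) = 5 + 311 = 316)
a(Y) = 15 (a(Y) = (1*(-5))*(-3) = -5*(-3) = 15)
I = √309 (I = √(-7 + 316) = √309 ≈ 17.578)
1/(a(-15) + I) = 1/(15 + √309)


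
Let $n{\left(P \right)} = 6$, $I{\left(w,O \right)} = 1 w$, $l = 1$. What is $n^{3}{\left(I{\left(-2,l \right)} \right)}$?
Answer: $216$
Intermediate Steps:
$I{\left(w,O \right)} = w$
$n^{3}{\left(I{\left(-2,l \right)} \right)} = 6^{3} = 216$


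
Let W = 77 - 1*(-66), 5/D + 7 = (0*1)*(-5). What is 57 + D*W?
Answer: -316/7 ≈ -45.143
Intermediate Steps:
D = -5/7 (D = 5/(-7 + (0*1)*(-5)) = 5/(-7 + 0*(-5)) = 5/(-7 + 0) = 5/(-7) = 5*(-1/7) = -5/7 ≈ -0.71429)
W = 143 (W = 77 + 66 = 143)
57 + D*W = 57 - 5/7*143 = 57 - 715/7 = -316/7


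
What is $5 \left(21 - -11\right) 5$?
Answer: $800$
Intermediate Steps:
$5 \left(21 - -11\right) 5 = 5 \left(21 + 11\right) 5 = 5 \cdot 32 \cdot 5 = 160 \cdot 5 = 800$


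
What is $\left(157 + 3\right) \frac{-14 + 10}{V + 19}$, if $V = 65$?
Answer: $- \frac{160}{21} \approx -7.619$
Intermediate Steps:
$\left(157 + 3\right) \frac{-14 + 10}{V + 19} = \left(157 + 3\right) \frac{-14 + 10}{65 + 19} = 160 \left(- \frac{4}{84}\right) = 160 \left(\left(-4\right) \frac{1}{84}\right) = 160 \left(- \frac{1}{21}\right) = - \frac{160}{21}$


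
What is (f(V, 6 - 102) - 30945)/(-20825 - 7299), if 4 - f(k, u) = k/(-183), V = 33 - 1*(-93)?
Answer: 1887359/1715564 ≈ 1.1001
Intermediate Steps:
V = 126 (V = 33 + 93 = 126)
f(k, u) = 4 + k/183 (f(k, u) = 4 - k/(-183) = 4 - k*(-1)/183 = 4 - (-1)*k/183 = 4 + k/183)
(f(V, 6 - 102) - 30945)/(-20825 - 7299) = ((4 + (1/183)*126) - 30945)/(-20825 - 7299) = ((4 + 42/61) - 30945)/(-28124) = (286/61 - 30945)*(-1/28124) = -1887359/61*(-1/28124) = 1887359/1715564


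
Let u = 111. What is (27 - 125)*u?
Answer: -10878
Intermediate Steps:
(27 - 125)*u = (27 - 125)*111 = -98*111 = -10878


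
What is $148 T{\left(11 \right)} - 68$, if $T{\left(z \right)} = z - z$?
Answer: $-68$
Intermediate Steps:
$T{\left(z \right)} = 0$
$148 T{\left(11 \right)} - 68 = 148 \cdot 0 - 68 = 0 - 68 = -68$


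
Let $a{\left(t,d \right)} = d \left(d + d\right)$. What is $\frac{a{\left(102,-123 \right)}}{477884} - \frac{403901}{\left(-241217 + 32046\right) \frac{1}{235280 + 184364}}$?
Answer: $\frac{40499389343251907}{49979737082} \approx 8.1032 \cdot 10^{5}$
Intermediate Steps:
$a{\left(t,d \right)} = 2 d^{2}$ ($a{\left(t,d \right)} = d 2 d = 2 d^{2}$)
$\frac{a{\left(102,-123 \right)}}{477884} - \frac{403901}{\left(-241217 + 32046\right) \frac{1}{235280 + 184364}} = \frac{2 \left(-123\right)^{2}}{477884} - \frac{403901}{\left(-241217 + 32046\right) \frac{1}{235280 + 184364}} = 2 \cdot 15129 \cdot \frac{1}{477884} - \frac{403901}{\left(-209171\right) \frac{1}{419644}} = 30258 \cdot \frac{1}{477884} - \frac{403901}{\left(-209171\right) \frac{1}{419644}} = \frac{15129}{238942} - \frac{403901}{- \frac{209171}{419644}} = \frac{15129}{238942} - - \frac{169494631244}{209171} = \frac{15129}{238942} + \frac{169494631244}{209171} = \frac{40499389343251907}{49979737082}$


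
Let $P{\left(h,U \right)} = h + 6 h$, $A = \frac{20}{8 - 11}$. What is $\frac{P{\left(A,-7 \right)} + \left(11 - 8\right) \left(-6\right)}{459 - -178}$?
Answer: $- \frac{194}{1911} \approx -0.10152$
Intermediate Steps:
$A = - \frac{20}{3}$ ($A = \frac{20}{-3} = 20 \left(- \frac{1}{3}\right) = - \frac{20}{3} \approx -6.6667$)
$P{\left(h,U \right)} = 7 h$
$\frac{P{\left(A,-7 \right)} + \left(11 - 8\right) \left(-6\right)}{459 - -178} = \frac{7 \left(- \frac{20}{3}\right) + \left(11 - 8\right) \left(-6\right)}{459 - -178} = \frac{- \frac{140}{3} + 3 \left(-6\right)}{459 + \left(-58 + 236\right)} = \frac{- \frac{140}{3} - 18}{459 + 178} = - \frac{194}{3 \cdot 637} = \left(- \frac{194}{3}\right) \frac{1}{637} = - \frac{194}{1911}$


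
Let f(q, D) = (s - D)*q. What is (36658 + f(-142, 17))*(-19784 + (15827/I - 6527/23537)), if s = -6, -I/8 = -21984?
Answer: -272470084135445667/344958272 ≈ -7.8986e+8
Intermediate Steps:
I = 175872 (I = -8*(-21984) = 175872)
f(q, D) = q*(-6 - D) (f(q, D) = (-6 - D)*q = q*(-6 - D))
(36658 + f(-142, 17))*(-19784 + (15827/I - 6527/23537)) = (36658 - 1*(-142)*(6 + 17))*(-19784 + (15827/175872 - 6527/23537)) = (36658 - 1*(-142)*23)*(-19784 + (15827*(1/175872) - 6527*1/23537)) = (36658 + 3266)*(-19784 + (15827/175872 - 6527/23537)) = 39924*(-19784 - 775396445/4139499264) = 39924*(-81896628835421/4139499264) = -272470084135445667/344958272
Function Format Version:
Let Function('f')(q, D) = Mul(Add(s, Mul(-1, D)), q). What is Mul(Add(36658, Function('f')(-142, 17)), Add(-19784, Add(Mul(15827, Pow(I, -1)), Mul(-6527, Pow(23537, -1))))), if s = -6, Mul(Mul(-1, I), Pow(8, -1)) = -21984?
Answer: Rational(-272470084135445667, 344958272) ≈ -7.8986e+8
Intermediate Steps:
I = 175872 (I = Mul(-8, -21984) = 175872)
Function('f')(q, D) = Mul(q, Add(-6, Mul(-1, D))) (Function('f')(q, D) = Mul(Add(-6, Mul(-1, D)), q) = Mul(q, Add(-6, Mul(-1, D))))
Mul(Add(36658, Function('f')(-142, 17)), Add(-19784, Add(Mul(15827, Pow(I, -1)), Mul(-6527, Pow(23537, -1))))) = Mul(Add(36658, Mul(-1, -142, Add(6, 17))), Add(-19784, Add(Mul(15827, Pow(175872, -1)), Mul(-6527, Pow(23537, -1))))) = Mul(Add(36658, Mul(-1, -142, 23)), Add(-19784, Add(Mul(15827, Rational(1, 175872)), Mul(-6527, Rational(1, 23537))))) = Mul(Add(36658, 3266), Add(-19784, Add(Rational(15827, 175872), Rational(-6527, 23537)))) = Mul(39924, Add(-19784, Rational(-775396445, 4139499264))) = Mul(39924, Rational(-81896628835421, 4139499264)) = Rational(-272470084135445667, 344958272)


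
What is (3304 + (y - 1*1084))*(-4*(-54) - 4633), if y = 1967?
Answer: -18493979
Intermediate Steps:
(3304 + (y - 1*1084))*(-4*(-54) - 4633) = (3304 + (1967 - 1*1084))*(-4*(-54) - 4633) = (3304 + (1967 - 1084))*(216 - 4633) = (3304 + 883)*(-4417) = 4187*(-4417) = -18493979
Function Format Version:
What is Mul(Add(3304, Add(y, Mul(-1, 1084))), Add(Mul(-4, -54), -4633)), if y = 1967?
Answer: -18493979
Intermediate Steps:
Mul(Add(3304, Add(y, Mul(-1, 1084))), Add(Mul(-4, -54), -4633)) = Mul(Add(3304, Add(1967, Mul(-1, 1084))), Add(Mul(-4, -54), -4633)) = Mul(Add(3304, Add(1967, -1084)), Add(216, -4633)) = Mul(Add(3304, 883), -4417) = Mul(4187, -4417) = -18493979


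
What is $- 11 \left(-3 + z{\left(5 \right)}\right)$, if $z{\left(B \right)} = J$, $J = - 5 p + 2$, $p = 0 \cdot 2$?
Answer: $11$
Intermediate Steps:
$p = 0$
$J = 2$ ($J = \left(-5\right) 0 + 2 = 0 + 2 = 2$)
$z{\left(B \right)} = 2$
$- 11 \left(-3 + z{\left(5 \right)}\right) = - 11 \left(-3 + 2\right) = \left(-11\right) \left(-1\right) = 11$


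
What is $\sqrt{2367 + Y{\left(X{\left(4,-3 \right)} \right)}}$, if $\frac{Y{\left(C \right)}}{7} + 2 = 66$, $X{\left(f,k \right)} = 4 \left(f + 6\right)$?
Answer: $\sqrt{2815} \approx 53.057$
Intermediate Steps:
$X{\left(f,k \right)} = 24 + 4 f$ ($X{\left(f,k \right)} = 4 \left(6 + f\right) = 24 + 4 f$)
$Y{\left(C \right)} = 448$ ($Y{\left(C \right)} = -14 + 7 \cdot 66 = -14 + 462 = 448$)
$\sqrt{2367 + Y{\left(X{\left(4,-3 \right)} \right)}} = \sqrt{2367 + 448} = \sqrt{2815}$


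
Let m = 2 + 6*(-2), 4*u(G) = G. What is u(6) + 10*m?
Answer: -197/2 ≈ -98.500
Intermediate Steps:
u(G) = G/4
m = -10 (m = 2 - 12 = -10)
u(6) + 10*m = (¼)*6 + 10*(-10) = 3/2 - 100 = -197/2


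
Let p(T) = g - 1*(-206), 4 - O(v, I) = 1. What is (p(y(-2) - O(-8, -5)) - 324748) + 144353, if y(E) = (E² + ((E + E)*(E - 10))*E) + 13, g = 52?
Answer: -180137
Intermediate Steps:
y(E) = 13 + E² + 2*E²*(-10 + E) (y(E) = (E² + ((2*E)*(-10 + E))*E) + 13 = (E² + (2*E*(-10 + E))*E) + 13 = (E² + 2*E²*(-10 + E)) + 13 = 13 + E² + 2*E²*(-10 + E))
O(v, I) = 3 (O(v, I) = 4 - 1*1 = 4 - 1 = 3)
p(T) = 258 (p(T) = 52 - 1*(-206) = 52 + 206 = 258)
(p(y(-2) - O(-8, -5)) - 324748) + 144353 = (258 - 324748) + 144353 = -324490 + 144353 = -180137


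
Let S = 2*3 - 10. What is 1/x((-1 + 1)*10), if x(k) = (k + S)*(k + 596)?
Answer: -1/2384 ≈ -0.00041946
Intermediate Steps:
S = -4 (S = 6 - 10 = -4)
x(k) = (-4 + k)*(596 + k) (x(k) = (k - 4)*(k + 596) = (-4 + k)*(596 + k))
1/x((-1 + 1)*10) = 1/(-2384 + ((-1 + 1)*10)² + 592*((-1 + 1)*10)) = 1/(-2384 + (0*10)² + 592*(0*10)) = 1/(-2384 + 0² + 592*0) = 1/(-2384 + 0 + 0) = 1/(-2384) = -1/2384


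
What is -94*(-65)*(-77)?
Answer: -470470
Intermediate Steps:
-94*(-65)*(-77) = 6110*(-77) = -470470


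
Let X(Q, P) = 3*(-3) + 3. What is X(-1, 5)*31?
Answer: -186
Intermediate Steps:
X(Q, P) = -6 (X(Q, P) = -9 + 3 = -6)
X(-1, 5)*31 = -6*31 = -186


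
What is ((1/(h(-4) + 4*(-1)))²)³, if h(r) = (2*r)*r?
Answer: 1/481890304 ≈ 2.0752e-9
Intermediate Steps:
h(r) = 2*r²
((1/(h(-4) + 4*(-1)))²)³ = ((1/(2*(-4)² + 4*(-1)))²)³ = ((1/(2*16 - 4))²)³ = ((1/(32 - 4))²)³ = ((1/28)²)³ = (1/784)³ = 1/481890304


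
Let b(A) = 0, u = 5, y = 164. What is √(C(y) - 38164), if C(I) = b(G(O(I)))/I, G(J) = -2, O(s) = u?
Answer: 2*I*√9541 ≈ 195.36*I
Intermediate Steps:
O(s) = 5
C(I) = 0 (C(I) = 0/I = 0)
√(C(y) - 38164) = √(0 - 38164) = √(-38164) = 2*I*√9541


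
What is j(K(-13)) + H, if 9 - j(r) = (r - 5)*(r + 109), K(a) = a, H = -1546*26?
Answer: -38459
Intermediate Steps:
H = -40196
j(r) = 9 - (-5 + r)*(109 + r) (j(r) = 9 - (r - 5)*(r + 109) = 9 - (-5 + r)*(109 + r))
j(K(-13)) + H = (554 - 1*(-13)**2 - 104*(-13)) - 40196 = (554 - 1*169 + 1352) - 40196 = (554 - 169 + 1352) - 40196 = 1737 - 40196 = -38459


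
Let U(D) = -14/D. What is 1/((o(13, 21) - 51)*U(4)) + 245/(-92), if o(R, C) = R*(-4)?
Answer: -176461/66332 ≈ -2.6603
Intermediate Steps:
o(R, C) = -4*R
1/((o(13, 21) - 51)*U(4)) + 245/(-92) = 1/((-4*13 - 51)*((-14/4))) + 245/(-92) = 1/((-52 - 51)*((-14*¼))) + 245*(-1/92) = 1/((-103)*(-7/2)) - 245/92 = -1/103*(-2/7) - 245/92 = 2/721 - 245/92 = -176461/66332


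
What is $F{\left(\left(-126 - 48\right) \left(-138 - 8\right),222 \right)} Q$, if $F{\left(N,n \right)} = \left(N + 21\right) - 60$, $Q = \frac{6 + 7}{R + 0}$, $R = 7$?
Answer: $\frac{329745}{7} \approx 47106.0$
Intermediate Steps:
$Q = \frac{13}{7}$ ($Q = \frac{6 + 7}{7 + 0} = \frac{13}{7} \approx 1.8571$)
$F{\left(N,n \right)} = -39 + N$ ($F{\left(N,n \right)} = \left(21 + N\right) - 60 = -39 + N$)
$F{\left(\left(-126 - 48\right) \left(-138 - 8\right),222 \right)} Q = \left(-39 + \left(-126 - 48\right) \left(-138 - 8\right)\right) \frac{13}{7} = \left(-39 - -25404\right) \frac{13}{7} = \left(-39 + 25404\right) \frac{13}{7} = 25365 \cdot \frac{13}{7} = \frac{329745}{7}$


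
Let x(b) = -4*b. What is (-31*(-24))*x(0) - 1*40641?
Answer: -40641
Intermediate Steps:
(-31*(-24))*x(0) - 1*40641 = (-31*(-24))*(-4*0) - 1*40641 = 744*0 - 40641 = 0 - 40641 = -40641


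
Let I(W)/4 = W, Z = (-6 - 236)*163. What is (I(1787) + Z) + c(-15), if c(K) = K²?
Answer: -32073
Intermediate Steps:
Z = -39446 (Z = -242*163 = -39446)
I(W) = 4*W
(I(1787) + Z) + c(-15) = (4*1787 - 39446) + (-15)² = (7148 - 39446) + 225 = -32298 + 225 = -32073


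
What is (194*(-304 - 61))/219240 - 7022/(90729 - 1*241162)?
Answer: -911265745/3298093092 ≈ -0.27630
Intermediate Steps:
(194*(-304 - 61))/219240 - 7022/(90729 - 1*241162) = (194*(-365))*(1/219240) - 7022/(90729 - 241162) = -70810*1/219240 - 7022/(-150433) = -7081/21924 - 7022*(-1/150433) = -7081/21924 + 7022/150433 = -911265745/3298093092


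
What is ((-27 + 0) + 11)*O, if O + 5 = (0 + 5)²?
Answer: -320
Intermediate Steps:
O = 20 (O = -5 + (0 + 5)² = -5 + 5² = -5 + 25 = 20)
((-27 + 0) + 11)*O = ((-27 + 0) + 11)*20 = (-27 + 11)*20 = -16*20 = -320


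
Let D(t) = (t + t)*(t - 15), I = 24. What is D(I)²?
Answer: 186624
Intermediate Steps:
D(t) = 2*t*(-15 + t) (D(t) = (2*t)*(-15 + t) = 2*t*(-15 + t))
D(I)² = (2*24*(-15 + 24))² = (2*24*9)² = 432² = 186624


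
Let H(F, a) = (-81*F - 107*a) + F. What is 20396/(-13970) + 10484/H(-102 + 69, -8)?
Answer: 9394633/6104890 ≈ 1.5389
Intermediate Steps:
H(F, a) = -107*a - 80*F (H(F, a) = (-107*a - 81*F) + F = -107*a - 80*F)
20396/(-13970) + 10484/H(-102 + 69, -8) = 20396/(-13970) + 10484/(-107*(-8) - 80*(-102 + 69)) = 20396*(-1/13970) + 10484/(856 - 80*(-33)) = -10198/6985 + 10484/(856 + 2640) = -10198/6985 + 10484/3496 = -10198/6985 + 10484*(1/3496) = -10198/6985 + 2621/874 = 9394633/6104890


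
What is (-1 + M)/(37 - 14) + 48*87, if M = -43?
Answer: 96004/23 ≈ 4174.1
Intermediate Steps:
(-1 + M)/(37 - 14) + 48*87 = (-1 - 43)/(37 - 14) + 48*87 = -44/23 + 4176 = 96004/23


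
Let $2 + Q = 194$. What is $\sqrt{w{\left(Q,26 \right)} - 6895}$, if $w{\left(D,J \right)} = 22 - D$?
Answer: $3 i \sqrt{785} \approx 84.054 i$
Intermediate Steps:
$Q = 192$ ($Q = -2 + 194 = 192$)
$\sqrt{w{\left(Q,26 \right)} - 6895} = \sqrt{\left(22 - 192\right) - 6895} = \sqrt{-170 - 6895} = \sqrt{-7065} = 3 i \sqrt{785}$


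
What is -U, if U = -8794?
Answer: 8794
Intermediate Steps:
-U = -1*(-8794) = 8794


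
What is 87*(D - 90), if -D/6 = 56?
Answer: -37062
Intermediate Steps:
D = -336 (D = -6*56 = -336)
87*(D - 90) = 87*(-336 - 90) = 87*(-426) = -37062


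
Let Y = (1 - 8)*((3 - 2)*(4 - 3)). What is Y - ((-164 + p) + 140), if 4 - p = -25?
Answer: -12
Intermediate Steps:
p = 29 (p = 4 - 1*(-25) = 4 + 25 = 29)
Y = -7 ≈ -7.0000
Y - ((-164 + p) + 140) = -7 - ((-164 + 29) + 140) = -7 - (-135 + 140) = -7 - 1*5 = -7 - 5 = -12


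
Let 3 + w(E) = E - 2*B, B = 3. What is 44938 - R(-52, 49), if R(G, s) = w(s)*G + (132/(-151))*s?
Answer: 7106186/151 ≈ 47061.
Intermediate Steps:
w(E) = -9 + E (w(E) = -3 + (E - 2*3) = -3 + (E - 6) = -3 + (-6 + E) = -9 + E)
R(G, s) = -132*s/151 + G*(-9 + s) (R(G, s) = (-9 + s)*G + (132/(-151))*s = G*(-9 + s) + (132*(-1/151))*s = G*(-9 + s) - 132*s/151 = -132*s/151 + G*(-9 + s))
44938 - R(-52, 49) = 44938 - (-132/151*49 - 52*(-9 + 49)) = 44938 - (-6468/151 - 52*40) = 44938 - (-6468/151 - 2080) = 44938 - 1*(-320548/151) = 44938 + 320548/151 = 7106186/151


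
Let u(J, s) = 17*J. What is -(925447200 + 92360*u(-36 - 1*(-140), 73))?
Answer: -1088739680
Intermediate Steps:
-(925447200 + 92360*u(-36 - 1*(-140), 73)) = -(925447200 + 1570120*(-36 - 1*(-140))) = -(925447200 + 1570120*(-36 + 140)) = -92360/(1/(10020 + 17*104)) = -92360/(1/(10020 + 1768)) = -92360/(1/11788) = -92360/1/11788 = -92360*11788 = -1088739680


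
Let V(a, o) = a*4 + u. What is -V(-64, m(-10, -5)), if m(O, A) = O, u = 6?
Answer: 250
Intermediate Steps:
V(a, o) = 6 + 4*a (V(a, o) = a*4 + 6 = 4*a + 6 = 6 + 4*a)
-V(-64, m(-10, -5)) = -(6 + 4*(-64)) = -(6 - 256) = -1*(-250) = 250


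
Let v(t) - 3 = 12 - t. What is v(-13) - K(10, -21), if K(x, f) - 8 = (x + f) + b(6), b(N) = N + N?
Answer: 19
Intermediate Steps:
b(N) = 2*N
v(t) = 15 - t (v(t) = 3 + (12 - t) = 15 - t)
K(x, f) = 20 + f + x (K(x, f) = 8 + ((x + f) + 2*6) = 8 + ((f + x) + 12) = 8 + (12 + f + x) = 20 + f + x)
v(-13) - K(10, -21) = (15 - 1*(-13)) - (20 - 21 + 10) = (15 + 13) - 1*9 = 28 - 9 = 19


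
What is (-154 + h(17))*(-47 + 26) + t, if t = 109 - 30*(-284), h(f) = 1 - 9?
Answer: 12031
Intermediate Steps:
h(f) = -8
t = 8629 (t = 109 + 8520 = 8629)
(-154 + h(17))*(-47 + 26) + t = (-154 - 8)*(-47 + 26) + 8629 = -162*(-21) + 8629 = 3402 + 8629 = 12031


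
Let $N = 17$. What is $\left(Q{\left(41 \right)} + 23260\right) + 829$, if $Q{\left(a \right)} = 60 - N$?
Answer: $24132$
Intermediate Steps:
$Q{\left(a \right)} = 43$ ($Q{\left(a \right)} = 60 - 17 = 43$)
$\left(Q{\left(41 \right)} + 23260\right) + 829 = \left(43 + 23260\right) + 829 = 23303 + 829 = 24132$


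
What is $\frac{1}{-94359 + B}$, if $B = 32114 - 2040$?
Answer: $- \frac{1}{64285} \approx -1.5556 \cdot 10^{-5}$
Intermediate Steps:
$B = 30074$ ($B = 32114 - 2040 = 30074$)
$\frac{1}{-94359 + B} = \frac{1}{-94359 + 30074} = \frac{1}{-64285} = - \frac{1}{64285}$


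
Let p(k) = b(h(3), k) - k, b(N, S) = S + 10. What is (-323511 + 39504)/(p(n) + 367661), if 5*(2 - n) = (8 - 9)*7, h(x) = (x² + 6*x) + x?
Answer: -94669/122557 ≈ -0.77245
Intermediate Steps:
h(x) = x² + 7*x
n = 17/5 (n = 2 - (8 - 9)*7/5 = 2 - (-1)*7/5 = 2 - ⅕*(-7) = 2 + 7/5 = 17/5 ≈ 3.4000)
b(N, S) = 10 + S
p(k) = 10 (p(k) = (10 + k) - k = 10)
(-323511 + 39504)/(p(n) + 367661) = (-323511 + 39504)/(10 + 367661) = -284007/367671 = -284007*1/367671 = -94669/122557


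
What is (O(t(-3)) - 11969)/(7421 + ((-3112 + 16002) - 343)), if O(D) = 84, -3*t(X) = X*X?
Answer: -11885/19968 ≈ -0.59520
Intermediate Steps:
t(X) = -X²/3 (t(X) = -X*X/3 = -X²/3)
(O(t(-3)) - 11969)/(7421 + ((-3112 + 16002) - 343)) = (84 - 11969)/(7421 + ((-3112 + 16002) - 343)) = -11885/(7421 + (12890 - 343)) = -11885/(7421 + 12547) = -11885/19968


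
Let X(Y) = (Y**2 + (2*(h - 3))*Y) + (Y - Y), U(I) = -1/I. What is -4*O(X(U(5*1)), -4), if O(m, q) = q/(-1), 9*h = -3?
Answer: -16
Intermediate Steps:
h = -1/3 (h = (1/9)*(-3) = -1/3 ≈ -0.33333)
X(Y) = Y**2 - 20*Y/3 (X(Y) = (Y**2 + (2*(-1/3 - 3))*Y) + (Y - Y) = (Y**2 + (2*(-10/3))*Y) + 0 = (Y**2 - 20*Y/3) + 0 = Y**2 - 20*Y/3)
O(m, q) = -q (O(m, q) = q*(-1) = -q)
-4*O(X(U(5*1)), -4) = -(-4)*(-4) = -4*4 = -16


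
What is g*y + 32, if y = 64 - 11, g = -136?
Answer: -7176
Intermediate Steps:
y = 53
g*y + 32 = -136*53 + 32 = -7208 + 32 = -7176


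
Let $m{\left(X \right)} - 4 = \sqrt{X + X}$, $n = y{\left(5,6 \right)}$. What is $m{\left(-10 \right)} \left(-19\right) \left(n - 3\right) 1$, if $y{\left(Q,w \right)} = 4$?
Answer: $-76 - 38 i \sqrt{5} \approx -76.0 - 84.971 i$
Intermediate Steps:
$n = 4$
$m{\left(X \right)} = 4 + \sqrt{2} \sqrt{X}$ ($m{\left(X \right)} = 4 + \sqrt{X + X} = 4 + \sqrt{2 X} = 4 + \sqrt{2} \sqrt{X}$)
$m{\left(-10 \right)} \left(-19\right) \left(n - 3\right) 1 = \left(4 + \sqrt{2} \sqrt{-10}\right) \left(-19\right) \left(4 - 3\right) 1 = \left(4 + \sqrt{2} i \sqrt{10}\right) \left(-19\right) 1 \cdot 1 = \left(4 + 2 i \sqrt{5}\right) \left(-19\right) 1 = \left(-76 - 38 i \sqrt{5}\right) 1 = -76 - 38 i \sqrt{5}$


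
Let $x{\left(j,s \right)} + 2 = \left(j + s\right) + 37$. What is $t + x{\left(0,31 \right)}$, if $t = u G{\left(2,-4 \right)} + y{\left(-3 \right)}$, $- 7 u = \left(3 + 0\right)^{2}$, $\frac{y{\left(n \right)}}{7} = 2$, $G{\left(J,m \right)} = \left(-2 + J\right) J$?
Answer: $80$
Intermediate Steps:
$x{\left(j,s \right)} = 35 + j + s$ ($x{\left(j,s \right)} = -2 + \left(\left(j + s\right) + 37\right) = -2 + \left(37 + j + s\right) = 35 + j + s$)
$G{\left(J,m \right)} = J \left(-2 + J\right)$
$y{\left(n \right)} = 14$ ($y{\left(n \right)} = 7 \cdot 2 = 14$)
$u = - \frac{9}{7}$ ($u = - \frac{\left(3 + 0\right)^{2}}{7} = - \frac{3^{2}}{7} = \left(- \frac{1}{7}\right) 9 = - \frac{9}{7} \approx -1.2857$)
$t = 14$ ($t = - \frac{9 \cdot 2 \left(-2 + 2\right)}{7} + 14 = - \frac{9 \cdot 2 \cdot 0}{7} + 14 = \left(- \frac{9}{7}\right) 0 + 14 = 0 + 14 = 14$)
$t + x{\left(0,31 \right)} = 14 + \left(35 + 0 + 31\right) = 14 + 66 = 80$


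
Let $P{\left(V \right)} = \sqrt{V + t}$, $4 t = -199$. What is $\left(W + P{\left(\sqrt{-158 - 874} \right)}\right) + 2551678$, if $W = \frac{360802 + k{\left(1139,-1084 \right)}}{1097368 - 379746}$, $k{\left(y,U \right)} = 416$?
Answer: $\frac{915570315467}{358811} + \frac{\sqrt{-199 + 8 i \sqrt{258}}}{2} \approx 2.5517 \cdot 10^{6} + 7.3814 i$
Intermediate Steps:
$t = - \frac{199}{4}$ ($t = \frac{1}{4} \left(-199\right) = - \frac{199}{4} \approx -49.75$)
$P{\left(V \right)} = \sqrt{- \frac{199}{4} + V}$ ($P{\left(V \right)} = \sqrt{V - \frac{199}{4}} = \sqrt{- \frac{199}{4} + V}$)
$W = \frac{180609}{358811}$ ($W = \frac{360802 + 416}{1097368 - 379746} = \frac{361218}{717622} = 361218 \cdot \frac{1}{717622} = \frac{180609}{358811} \approx 0.50335$)
$\left(W + P{\left(\sqrt{-158 - 874} \right)}\right) + 2551678 = \left(\frac{180609}{358811} + \frac{\sqrt{-199 + 4 \sqrt{-158 - 874}}}{2}\right) + 2551678 = \left(\frac{180609}{358811} + \frac{\sqrt{-199 + 4 \sqrt{-1032}}}{2}\right) + 2551678 = \left(\frac{180609}{358811} + \frac{\sqrt{-199 + 4 \cdot 2 i \sqrt{258}}}{2}\right) + 2551678 = \left(\frac{180609}{358811} + \frac{\sqrt{-199 + 8 i \sqrt{258}}}{2}\right) + 2551678 = \frac{915570315467}{358811} + \frac{\sqrt{-199 + 8 i \sqrt{258}}}{2}$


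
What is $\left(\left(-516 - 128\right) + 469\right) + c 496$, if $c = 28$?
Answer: $13713$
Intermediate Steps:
$\left(\left(-516 - 128\right) + 469\right) + c 496 = \left(\left(-516 - 128\right) + 469\right) + 28 \cdot 496 = \left(-644 + 469\right) + 13888 = -175 + 13888 = 13713$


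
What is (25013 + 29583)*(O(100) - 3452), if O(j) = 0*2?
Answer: -188465392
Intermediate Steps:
O(j) = 0
(25013 + 29583)*(O(100) - 3452) = (25013 + 29583)*(0 - 3452) = 54596*(-3452) = -188465392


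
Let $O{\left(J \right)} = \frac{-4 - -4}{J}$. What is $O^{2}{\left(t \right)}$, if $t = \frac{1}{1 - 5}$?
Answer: $0$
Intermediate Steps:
$t = - \frac{1}{4}$ ($t = \frac{1}{1 - 5} = \frac{1}{-4} = - \frac{1}{4} \approx -0.25$)
$O{\left(J \right)} = 0$ ($O{\left(J \right)} = \frac{-4 + 4}{J} = \frac{0}{J} = 0$)
$O^{2}{\left(t \right)} = 0^{2} = 0$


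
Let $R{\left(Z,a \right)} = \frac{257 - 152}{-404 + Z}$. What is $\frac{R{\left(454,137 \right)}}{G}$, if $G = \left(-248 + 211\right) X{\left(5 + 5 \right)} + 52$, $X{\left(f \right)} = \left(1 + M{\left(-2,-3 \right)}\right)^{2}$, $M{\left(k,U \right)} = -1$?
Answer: $\frac{21}{520} \approx 0.040385$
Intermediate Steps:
$X{\left(f \right)} = 0$ ($X{\left(f \right)} = \left(1 - 1\right)^{2} = 0^{2} = 0$)
$G = 52$ ($G = \left(-248 + 211\right) 0 + 52 = \left(-37\right) 0 + 52 = 0 + 52 = 52$)
$R{\left(Z,a \right)} = \frac{105}{-404 + Z}$
$\frac{R{\left(454,137 \right)}}{G} = \frac{105 \frac{1}{-404 + 454}}{52} = \frac{105}{50} \cdot \frac{1}{52} = 105 \cdot \frac{1}{50} \cdot \frac{1}{52} = \frac{21}{10} \cdot \frac{1}{52} = \frac{21}{520}$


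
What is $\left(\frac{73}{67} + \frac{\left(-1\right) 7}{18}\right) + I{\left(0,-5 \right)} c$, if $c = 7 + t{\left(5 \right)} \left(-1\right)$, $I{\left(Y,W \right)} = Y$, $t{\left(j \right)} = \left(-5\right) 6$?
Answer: $\frac{845}{1206} \approx 0.70066$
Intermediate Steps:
$t{\left(j \right)} = -30$
$c = 37$ ($c = 7 - -30 = 7 + 30 = 37$)
$\left(\frac{73}{67} + \frac{\left(-1\right) 7}{18}\right) + I{\left(0,-5 \right)} c = \left(\frac{73}{67} + \frac{\left(-1\right) 7}{18}\right) + 0 \cdot 37 = \left(73 \cdot \frac{1}{67} - \frac{7}{18}\right) + 0 = \left(\frac{73}{67} - \frac{7}{18}\right) + 0 = \frac{845}{1206} + 0 = \frac{845}{1206}$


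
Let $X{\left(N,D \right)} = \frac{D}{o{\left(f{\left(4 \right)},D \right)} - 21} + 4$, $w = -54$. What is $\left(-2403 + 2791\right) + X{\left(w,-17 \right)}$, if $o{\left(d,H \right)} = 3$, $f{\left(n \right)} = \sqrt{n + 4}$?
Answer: $\frac{7073}{18} \approx 392.94$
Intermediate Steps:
$f{\left(n \right)} = \sqrt{4 + n}$
$X{\left(N,D \right)} = 4 - \frac{D}{18}$ ($X{\left(N,D \right)} = \frac{D}{3 - 21} + 4 = \frac{D}{-18} + 4 = - \frac{D}{18} + 4 = 4 - \frac{D}{18}$)
$\left(-2403 + 2791\right) + X{\left(w,-17 \right)} = \left(-2403 + 2791\right) + \left(4 - - \frac{17}{18}\right) = 388 + \left(4 + \frac{17}{18}\right) = 388 + \frac{89}{18} = \frac{7073}{18}$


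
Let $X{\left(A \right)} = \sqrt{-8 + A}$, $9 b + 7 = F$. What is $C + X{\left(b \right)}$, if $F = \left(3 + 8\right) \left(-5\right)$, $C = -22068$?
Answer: $-22068 + \frac{i \sqrt{134}}{3} \approx -22068.0 + 3.8586 i$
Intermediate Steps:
$F = -55$ ($F = 11 \left(-5\right) = -55$)
$b = - \frac{62}{9}$ ($b = - \frac{7}{9} + \frac{1}{9} \left(-55\right) = - \frac{7}{9} - \frac{55}{9} = - \frac{62}{9} \approx -6.8889$)
$C + X{\left(b \right)} = -22068 + \sqrt{-8 - \frac{62}{9}} = -22068 + \sqrt{- \frac{134}{9}} = -22068 + \frac{i \sqrt{134}}{3}$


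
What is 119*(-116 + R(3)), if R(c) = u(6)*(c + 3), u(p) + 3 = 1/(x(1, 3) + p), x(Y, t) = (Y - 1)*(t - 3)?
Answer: -15827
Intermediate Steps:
x(Y, t) = (-1 + Y)*(-3 + t)
u(p) = -3 + 1/p (u(p) = -3 + 1/((3 - 1*3 - 3*1 + 1*3) + p) = -3 + 1/((3 - 3 - 3 + 3) + p) = -3 + 1/(0 + p) = -3 + 1/p)
R(c) = -17/2 - 17*c/6 (R(c) = (-3 + 1/6)*(c + 3) = (-3 + 1/6)*(3 + c) = -17*(3 + c)/6 = -17/2 - 17*c/6)
119*(-116 + R(3)) = 119*(-116 + (-17/2 - 17/6*3)) = 119*(-116 + (-17/2 - 17/2)) = 119*(-116 - 17) = 119*(-133) = -15827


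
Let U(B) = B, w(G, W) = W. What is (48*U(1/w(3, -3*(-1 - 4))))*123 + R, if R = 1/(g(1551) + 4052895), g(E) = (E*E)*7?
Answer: 41115656741/104460510 ≈ 393.60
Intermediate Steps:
g(E) = 7*E² (g(E) = E²*7 = 7*E²)
R = 1/20892102 (R = 1/(7*1551² + 4052895) = 1/(7*2405601 + 4052895) = 1/(16839207 + 4052895) = 1/20892102 ≈ 4.7865e-8)
(48*U(1/w(3, -3*(-1 - 4))))*123 + R = (48/((-3*(-1 - 4))))*123 + 1/20892102 = (48/((-3*(-5))))*123 + 1/20892102 = (48/15)*123 + 1/20892102 = (48*(1/15))*123 + 1/20892102 = (16/5)*123 + 1/20892102 = 1968/5 + 1/20892102 = 41115656741/104460510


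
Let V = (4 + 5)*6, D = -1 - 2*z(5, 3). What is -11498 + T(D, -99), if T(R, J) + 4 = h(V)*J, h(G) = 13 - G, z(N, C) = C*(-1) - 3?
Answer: -7443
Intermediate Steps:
z(N, C) = -3 - C (z(N, C) = -C - 3 = -3 - C)
D = 11 (D = -1 - 2*(-3 - 1*3) = -1 - 2*(-3 - 3) = -1 - 2*(-6) = -1 + 12 = 11)
V = 54 (V = 9*6 = 54)
T(R, J) = -4 - 41*J (T(R, J) = -4 + (13 - 1*54)*J = -4 + (13 - 54)*J = -4 - 41*J)
-11498 + T(D, -99) = -11498 + (-4 - 41*(-99)) = -11498 + (-4 + 4059) = -11498 + 4055 = -7443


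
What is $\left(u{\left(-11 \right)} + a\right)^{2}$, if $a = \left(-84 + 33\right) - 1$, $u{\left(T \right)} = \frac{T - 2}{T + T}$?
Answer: $\frac{1279161}{484} \approx 2642.9$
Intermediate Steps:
$u{\left(T \right)} = \frac{-2 + T}{2 T}$
$a = -52$ ($a = -51 - 1 = -52$)
$\left(u{\left(-11 \right)} + a\right)^{2} = \left(\frac{-2 - 11}{2 \left(-11\right)} - 52\right)^{2} = \left(\frac{1}{2} \left(- \frac{1}{11}\right) \left(-13\right) - 52\right)^{2} = \left(\frac{13}{22} - 52\right)^{2} = \left(- \frac{1131}{22}\right)^{2} = \frac{1279161}{484}$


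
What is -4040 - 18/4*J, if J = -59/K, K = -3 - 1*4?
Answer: -57091/14 ≈ -4077.9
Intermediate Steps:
K = -7 (K = -3 - 4 = -7)
J = 59/7 (J = -59/(-7) = -59*(-1/7) = 59/7 ≈ 8.4286)
-4040 - 18/4*J = -4040 - 18/4*59/7 = -4040 - 18*(1/4)*59/7 = -4040 - 9*59/(2*7) = -4040 - 1*531/14 = -4040 - 531/14 = -57091/14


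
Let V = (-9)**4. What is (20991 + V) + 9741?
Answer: 37293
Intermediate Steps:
V = 6561
(20991 + V) + 9741 = (20991 + 6561) + 9741 = 27552 + 9741 = 37293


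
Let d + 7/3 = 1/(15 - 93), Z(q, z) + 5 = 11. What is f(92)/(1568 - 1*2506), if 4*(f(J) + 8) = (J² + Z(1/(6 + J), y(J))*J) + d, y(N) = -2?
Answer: -233523/97552 ≈ -2.3938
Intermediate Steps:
Z(q, z) = 6 (Z(q, z) = -5 + 11 = 6)
d = -61/26 (d = -7/3 + 1/(15 - 93) = -7/3 + 1/(-78) = -7/3 - 1/78 = -61/26 ≈ -2.3462)
f(J) = -893/104 + J²/4 + 3*J/2 (f(J) = -8 + ((J² + 6*J) - 61/26)/4 = -8 + (-61/26 + J² + 6*J)/4 = -8 + (-61/104 + J²/4 + 3*J/2) = -893/104 + J²/4 + 3*J/2)
f(92)/(1568 - 1*2506) = (-893/104 + (¼)*92² + (3/2)*92)/(1568 - 1*2506) = (-893/104 + (¼)*8464 + 138)/(1568 - 2506) = (-893/104 + 2116 + 138)/(-938) = (233523/104)*(-1/938) = -233523/97552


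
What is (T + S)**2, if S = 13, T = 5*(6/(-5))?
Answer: 49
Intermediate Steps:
T = -6 (T = 5*(6*(-1/5)) = 5*(-6/5) = -6)
(T + S)**2 = (-6 + 13)**2 = 7**2 = 49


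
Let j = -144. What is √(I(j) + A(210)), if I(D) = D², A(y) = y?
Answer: √20946 ≈ 144.73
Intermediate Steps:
√(I(j) + A(210)) = √((-144)² + 210) = √(20736 + 210) = √20946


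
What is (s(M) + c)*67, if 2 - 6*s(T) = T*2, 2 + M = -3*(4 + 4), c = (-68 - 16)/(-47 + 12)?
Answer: 3819/5 ≈ 763.80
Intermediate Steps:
c = 12/5 (c = -84/(-35) = -84*(-1/35) = 12/5 ≈ 2.4000)
M = -26 (M = -2 - 3*(4 + 4) = -2 - 3*8 = -2 - 24 = -26)
s(T) = 1/3 - T/3 (s(T) = 1/3 - T*2/6 = 1/3 - T/3)
(s(M) + c)*67 = ((1/3 - 1/3*(-26)) + 12/5)*67 = ((1/3 + 26/3) + 12/5)*67 = (9 + 12/5)*67 = (57/5)*67 = 3819/5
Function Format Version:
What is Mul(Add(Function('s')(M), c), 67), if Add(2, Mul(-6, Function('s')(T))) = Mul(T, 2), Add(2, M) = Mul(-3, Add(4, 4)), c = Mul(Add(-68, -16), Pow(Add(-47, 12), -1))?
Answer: Rational(3819, 5) ≈ 763.80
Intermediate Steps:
c = Rational(12, 5) (c = Mul(-84, Pow(-35, -1)) = Mul(-84, Rational(-1, 35)) = Rational(12, 5) ≈ 2.4000)
M = -26 (M = Add(-2, Mul(-3, Add(4, 4))) = Add(-2, Mul(-3, 8)) = Add(-2, -24) = -26)
Function('s')(T) = Add(Rational(1, 3), Mul(Rational(-1, 3), T)) (Function('s')(T) = Add(Rational(1, 3), Mul(Rational(-1, 6), Mul(T, 2))) = Add(Rational(1, 3), Mul(Rational(-1, 6), Mul(2, T))) = Add(Rational(1, 3), Mul(Rational(-1, 3), T)))
Mul(Add(Function('s')(M), c), 67) = Mul(Add(Add(Rational(1, 3), Mul(Rational(-1, 3), -26)), Rational(12, 5)), 67) = Mul(Add(Add(Rational(1, 3), Rational(26, 3)), Rational(12, 5)), 67) = Mul(Add(9, Rational(12, 5)), 67) = Mul(Rational(57, 5), 67) = Rational(3819, 5)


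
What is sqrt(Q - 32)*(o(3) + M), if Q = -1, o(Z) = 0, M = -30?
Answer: -30*I*sqrt(33) ≈ -172.34*I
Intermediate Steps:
sqrt(Q - 32)*(o(3) + M) = sqrt(-1 - 32)*(0 - 30) = sqrt(-33)*(-30) = (I*sqrt(33))*(-30) = -30*I*sqrt(33)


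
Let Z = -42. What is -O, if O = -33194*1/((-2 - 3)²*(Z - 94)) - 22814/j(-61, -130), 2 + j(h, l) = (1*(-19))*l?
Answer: -544399/1048900 ≈ -0.51902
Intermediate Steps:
j(h, l) = -2 - 19*l (j(h, l) = -2 + (1*(-19))*l = -2 - 19*l)
O = 544399/1048900 (O = -33194*1/((-42 - 94)*(-2 - 3)²) - 22814/(-2 - 19*(-130)) = -33194/((-136*(-5)²)) - 22814/(-2 + 2470) = -33194/((-136*25)) - 22814/2468 = -33194/(-3400) - 22814*1/2468 = -33194*(-1/3400) - 11407/1234 = 16597/1700 - 11407/1234 = 544399/1048900 ≈ 0.51902)
-O = -1*544399/1048900 = -544399/1048900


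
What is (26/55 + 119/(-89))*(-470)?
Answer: 397714/979 ≈ 406.25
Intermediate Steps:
(26/55 + 119/(-89))*(-470) = (26*(1/55) + 119*(-1/89))*(-470) = (26/55 - 119/89)*(-470) = -4231/4895*(-470) = 397714/979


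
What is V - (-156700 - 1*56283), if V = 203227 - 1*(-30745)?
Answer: 446955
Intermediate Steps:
V = 233972 (V = 203227 + 30745 = 233972)
V - (-156700 - 1*56283) = 233972 - (-156700 - 1*56283) = 233972 - (-156700 - 56283) = 233972 - 1*(-212983) = 233972 + 212983 = 446955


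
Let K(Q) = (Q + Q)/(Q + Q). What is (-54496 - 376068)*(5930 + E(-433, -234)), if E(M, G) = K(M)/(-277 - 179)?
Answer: -291069767639/114 ≈ -2.5532e+9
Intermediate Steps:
K(Q) = 1 (K(Q) = (2*Q)/((2*Q)) = (2*Q)*(1/(2*Q)) = 1)
E(M, G) = -1/456 (E(M, G) = 1/(-277 - 179) = 1/(-456) = 1*(-1/456) = -1/456)
(-54496 - 376068)*(5930 + E(-433, -234)) = (-54496 - 376068)*(5930 - 1/456) = -430564*2704079/456 = -291069767639/114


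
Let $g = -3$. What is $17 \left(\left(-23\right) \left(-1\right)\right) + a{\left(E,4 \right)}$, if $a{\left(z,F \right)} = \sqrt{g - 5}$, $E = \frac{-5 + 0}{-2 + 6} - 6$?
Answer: $391 + 2 i \sqrt{2} \approx 391.0 + 2.8284 i$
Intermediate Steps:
$E = - \frac{29}{4}$ ($E = - \frac{5}{4} - 6 = - \frac{29}{4} \approx -7.25$)
$a{\left(z,F \right)} = 2 i \sqrt{2}$ ($a{\left(z,F \right)} = \sqrt{-3 - 5} = \sqrt{-8} = 2 i \sqrt{2}$)
$17 \left(\left(-23\right) \left(-1\right)\right) + a{\left(E,4 \right)} = 17 \left(\left(-23\right) \left(-1\right)\right) + 2 i \sqrt{2} = 17 \cdot 23 + 2 i \sqrt{2} = 391 + 2 i \sqrt{2}$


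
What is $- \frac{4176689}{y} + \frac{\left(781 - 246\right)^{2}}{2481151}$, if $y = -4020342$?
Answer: $\frac{11513718477989}{9975075573642} \approx 1.1542$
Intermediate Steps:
$- \frac{4176689}{y} + \frac{\left(781 - 246\right)^{2}}{2481151} = - \frac{4176689}{-4020342} + \frac{\left(781 - 246\right)^{2}}{2481151} = \left(-4176689\right) \left(- \frac{1}{4020342}\right) + 535^{2} \cdot \frac{1}{2481151} = \frac{4176689}{4020342} + 286225 \cdot \frac{1}{2481151} = \frac{4176689}{4020342} + \frac{286225}{2481151} = \frac{11513718477989}{9975075573642}$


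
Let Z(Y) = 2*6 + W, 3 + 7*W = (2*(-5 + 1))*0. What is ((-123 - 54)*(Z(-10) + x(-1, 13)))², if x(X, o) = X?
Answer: 171557604/49 ≈ 3.5012e+6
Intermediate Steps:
W = -3/7 (W = -3/7 + ((2*(-5 + 1))*0)/7 = -3/7 + ((2*(-4))*0)/7 = -3/7 + (-8*0)/7 = -3/7 + (⅐)*0 = -3/7 + 0 = -3/7 ≈ -0.42857)
Z(Y) = 81/7 (Z(Y) = 2*6 - 3/7 = 12 - 3/7 = 81/7)
((-123 - 54)*(Z(-10) + x(-1, 13)))² = ((-123 - 54)*(81/7 - 1))² = (-177*74/7)² = (-13098/7)² = 171557604/49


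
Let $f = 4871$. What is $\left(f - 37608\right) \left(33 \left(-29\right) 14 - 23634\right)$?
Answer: $1212316584$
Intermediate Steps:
$\left(f - 37608\right) \left(33 \left(-29\right) 14 - 23634\right) = \left(4871 - 37608\right) \left(33 \left(-29\right) 14 - 23634\right) = - 32737 \left(\left(-957\right) 14 - 23634\right) = - 32737 \left(-13398 - 23634\right) = \left(-32737\right) \left(-37032\right) = 1212316584$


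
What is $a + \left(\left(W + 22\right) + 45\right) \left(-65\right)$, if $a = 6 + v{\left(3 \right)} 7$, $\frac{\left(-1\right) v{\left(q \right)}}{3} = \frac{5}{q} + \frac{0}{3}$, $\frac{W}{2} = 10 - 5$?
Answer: $-5034$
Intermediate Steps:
$W = 10$ ($W = 2 \left(10 - 5\right) = 2 \cdot 5 = 10$)
$v{\left(q \right)} = - \frac{15}{q}$ ($v{\left(q \right)} = - 3 \left(\frac{5}{q} + \frac{0}{3}\right) = - 3 \left(\frac{5}{q} + 0 \cdot \frac{1}{3}\right) = - 3 \left(\frac{5}{q} + 0\right) = - 3 \frac{5}{q} = - \frac{15}{q}$)
$a = -29$ ($a = 6 + - \frac{15}{3} \cdot 7 = 6 + \left(-15\right) \frac{1}{3} \cdot 7 = 6 - 35 = -29$)
$a + \left(\left(W + 22\right) + 45\right) \left(-65\right) = -29 + \left(\left(10 + 22\right) + 45\right) \left(-65\right) = -29 + \left(32 + 45\right) \left(-65\right) = -29 + 77 \left(-65\right) = -29 - 5005 = -5034$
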